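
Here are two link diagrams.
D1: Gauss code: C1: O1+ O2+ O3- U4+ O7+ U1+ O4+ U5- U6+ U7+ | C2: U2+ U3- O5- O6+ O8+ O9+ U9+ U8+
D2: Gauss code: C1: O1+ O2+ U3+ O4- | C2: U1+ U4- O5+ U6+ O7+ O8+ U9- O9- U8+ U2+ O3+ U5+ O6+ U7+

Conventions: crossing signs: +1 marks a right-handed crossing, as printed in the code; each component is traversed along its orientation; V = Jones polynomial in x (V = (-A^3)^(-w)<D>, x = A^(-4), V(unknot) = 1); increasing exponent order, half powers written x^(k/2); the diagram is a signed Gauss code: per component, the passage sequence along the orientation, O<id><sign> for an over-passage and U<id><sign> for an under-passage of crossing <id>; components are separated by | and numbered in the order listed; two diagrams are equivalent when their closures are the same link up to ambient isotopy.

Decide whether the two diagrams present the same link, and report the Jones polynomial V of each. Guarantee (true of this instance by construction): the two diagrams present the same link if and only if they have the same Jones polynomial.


same link: no
V(D1) = -x^(1/2) - x^(3/2) - x^(5/2) + x^(9/2)  [9 crossings, <D> = -A^-3 + A^5 + A^9 + A^13, w = +5]
V(D2) = -x^(3/2) - 2x^(7/2) + x^(9/2) - x^(11/2) + x^(13/2)  [9 crossings, <D> = -A^-11 + A^-7 - A^-3 + 2A + A^9, w = +5]
insight: 2 classes among 2 diagrams; unequal V(x) rules out equality


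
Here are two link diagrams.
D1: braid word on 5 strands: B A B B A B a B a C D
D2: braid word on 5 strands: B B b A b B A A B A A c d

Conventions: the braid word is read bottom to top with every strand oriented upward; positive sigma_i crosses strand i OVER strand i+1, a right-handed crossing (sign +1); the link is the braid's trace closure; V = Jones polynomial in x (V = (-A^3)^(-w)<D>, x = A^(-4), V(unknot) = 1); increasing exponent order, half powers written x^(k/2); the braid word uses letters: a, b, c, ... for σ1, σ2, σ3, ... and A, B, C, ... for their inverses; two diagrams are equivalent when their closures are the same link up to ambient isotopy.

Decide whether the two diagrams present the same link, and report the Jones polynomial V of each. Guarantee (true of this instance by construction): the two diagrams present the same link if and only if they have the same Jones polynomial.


same link: no
V(D1) = x^(-13/2) - x^(-11/2) + x^(-9/2) - 2x^(-7/2) - x^(-3/2)  [11 crossings, <D> = A^-15 + 2A^-7 - A^-3 + A - A^5, w = -7]
V(D2) = x^(-15/2) - x^(-13/2) - x^(-9/2) - x^(-5/2)  [13 crossings, <D> = A^-5 + A^3 + A^11 - A^15, w = -5]
insight: V(x) takes 2 values over 2 diagrams, fixing the grouping


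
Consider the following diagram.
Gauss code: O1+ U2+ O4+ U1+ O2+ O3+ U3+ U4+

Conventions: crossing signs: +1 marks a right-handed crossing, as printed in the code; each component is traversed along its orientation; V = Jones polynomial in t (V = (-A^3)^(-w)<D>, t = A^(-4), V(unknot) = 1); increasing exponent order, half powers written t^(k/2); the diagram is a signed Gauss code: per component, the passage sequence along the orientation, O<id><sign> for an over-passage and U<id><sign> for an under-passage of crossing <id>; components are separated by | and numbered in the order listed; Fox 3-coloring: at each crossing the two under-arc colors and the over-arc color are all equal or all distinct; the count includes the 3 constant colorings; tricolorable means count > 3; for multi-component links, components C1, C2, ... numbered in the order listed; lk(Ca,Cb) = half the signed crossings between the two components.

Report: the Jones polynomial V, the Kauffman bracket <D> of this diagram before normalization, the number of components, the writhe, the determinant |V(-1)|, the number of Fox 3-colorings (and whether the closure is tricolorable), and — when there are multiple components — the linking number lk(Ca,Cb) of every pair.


V(t) = t + t^3 - t^4
bracket: -A^-4 + 1 + A^8, w = +4
1 component, writhe +4, over 4 crossings
det 3, colorings 9 of 3^4 — tricolorable
observation: V spans 3 powers of t: at least 3 crossings in any diagram


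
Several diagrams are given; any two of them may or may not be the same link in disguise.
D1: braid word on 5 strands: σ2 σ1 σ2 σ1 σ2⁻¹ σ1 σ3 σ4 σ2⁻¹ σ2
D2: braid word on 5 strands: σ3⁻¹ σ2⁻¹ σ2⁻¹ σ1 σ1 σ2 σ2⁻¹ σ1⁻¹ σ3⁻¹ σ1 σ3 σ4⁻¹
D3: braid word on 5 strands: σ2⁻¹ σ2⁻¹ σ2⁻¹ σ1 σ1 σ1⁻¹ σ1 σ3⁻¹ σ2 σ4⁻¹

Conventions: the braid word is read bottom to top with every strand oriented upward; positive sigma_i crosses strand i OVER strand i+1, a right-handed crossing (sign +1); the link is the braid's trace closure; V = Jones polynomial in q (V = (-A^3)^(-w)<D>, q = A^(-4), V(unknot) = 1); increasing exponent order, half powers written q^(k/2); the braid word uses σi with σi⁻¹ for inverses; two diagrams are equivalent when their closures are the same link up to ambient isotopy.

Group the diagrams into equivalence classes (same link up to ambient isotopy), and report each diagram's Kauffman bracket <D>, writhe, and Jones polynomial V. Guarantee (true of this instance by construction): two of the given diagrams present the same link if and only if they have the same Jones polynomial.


classes: {D1} | {D2, D3}
V(D1) = q + 2q^3 + q^5  [10 crossings, <D> = A^-2 + 2A^6 + A^14, w = +6]
V(D2) = q^-2 + 2 + q^2  (w -2, c 12, <D> = A^-14 + 2A^-6 + A^2)
V(D3) = q^-2 + 2 + q^2  [10 crossings, <D> = A^-14 + 2A^-6 + A^2, w = -2]
note: 2 values of V(q) split the 3 diagrams


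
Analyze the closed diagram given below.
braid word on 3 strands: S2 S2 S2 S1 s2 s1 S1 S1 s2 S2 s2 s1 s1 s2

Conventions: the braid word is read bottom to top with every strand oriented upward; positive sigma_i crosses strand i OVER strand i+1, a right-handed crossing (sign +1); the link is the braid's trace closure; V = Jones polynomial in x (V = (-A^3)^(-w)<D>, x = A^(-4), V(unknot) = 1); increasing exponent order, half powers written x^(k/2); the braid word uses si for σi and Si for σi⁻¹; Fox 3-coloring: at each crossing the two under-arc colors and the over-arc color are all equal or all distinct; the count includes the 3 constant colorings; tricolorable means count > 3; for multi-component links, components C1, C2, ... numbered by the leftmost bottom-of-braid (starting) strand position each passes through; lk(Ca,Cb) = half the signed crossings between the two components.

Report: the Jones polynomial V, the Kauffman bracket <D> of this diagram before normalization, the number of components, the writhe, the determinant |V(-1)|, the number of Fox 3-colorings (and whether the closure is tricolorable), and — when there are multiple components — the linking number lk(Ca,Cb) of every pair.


Jones polynomial: V(x) = -x^-3 + 2x^-2 - 2x^-1 + 3 - 2x + 2x^2 - x^3
<D> = -A^-12 + 2A^-8 - 2A^-4 + 3 - 2A^4 + 2A^8 - A^12; writhe 0
components 1, writhe 0 (14 crossings)
3-colorings: 3 of 3^14, det 13 — not tricolorable
note: det 13 = |V(-1)|; not divisible by 3, so not tricolorable


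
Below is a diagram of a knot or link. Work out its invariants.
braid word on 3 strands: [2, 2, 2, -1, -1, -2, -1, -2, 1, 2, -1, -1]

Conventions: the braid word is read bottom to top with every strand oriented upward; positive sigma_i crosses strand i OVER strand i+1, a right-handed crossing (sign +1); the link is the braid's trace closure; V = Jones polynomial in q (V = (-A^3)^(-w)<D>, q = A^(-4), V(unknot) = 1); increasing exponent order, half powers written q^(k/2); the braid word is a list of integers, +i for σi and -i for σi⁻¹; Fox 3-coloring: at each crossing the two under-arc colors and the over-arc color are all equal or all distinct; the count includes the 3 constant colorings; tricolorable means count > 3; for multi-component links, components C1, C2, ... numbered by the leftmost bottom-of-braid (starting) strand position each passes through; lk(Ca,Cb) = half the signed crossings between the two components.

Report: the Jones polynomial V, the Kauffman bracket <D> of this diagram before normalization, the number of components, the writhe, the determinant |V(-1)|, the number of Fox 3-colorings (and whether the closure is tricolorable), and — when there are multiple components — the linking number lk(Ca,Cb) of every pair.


Jones polynomial: V(q) = -q^-6 + q^-5 - 2q^-4 + 3q^-3 - 2q^-2 + 3q^-1 - 1 + q - q^2
<D> = -A^-14 + A^-10 - A^-6 + 3A^-2 - 2A^2 + 3A^6 - 2A^10 + A^14 - A^18; writhe -2
components 1, writhe -2 (12 crossings)
3-colorings: 9 of 3^12, det 15 — tricolorable
note: the span of V is 8, forcing >= 8 crossings in any diagram


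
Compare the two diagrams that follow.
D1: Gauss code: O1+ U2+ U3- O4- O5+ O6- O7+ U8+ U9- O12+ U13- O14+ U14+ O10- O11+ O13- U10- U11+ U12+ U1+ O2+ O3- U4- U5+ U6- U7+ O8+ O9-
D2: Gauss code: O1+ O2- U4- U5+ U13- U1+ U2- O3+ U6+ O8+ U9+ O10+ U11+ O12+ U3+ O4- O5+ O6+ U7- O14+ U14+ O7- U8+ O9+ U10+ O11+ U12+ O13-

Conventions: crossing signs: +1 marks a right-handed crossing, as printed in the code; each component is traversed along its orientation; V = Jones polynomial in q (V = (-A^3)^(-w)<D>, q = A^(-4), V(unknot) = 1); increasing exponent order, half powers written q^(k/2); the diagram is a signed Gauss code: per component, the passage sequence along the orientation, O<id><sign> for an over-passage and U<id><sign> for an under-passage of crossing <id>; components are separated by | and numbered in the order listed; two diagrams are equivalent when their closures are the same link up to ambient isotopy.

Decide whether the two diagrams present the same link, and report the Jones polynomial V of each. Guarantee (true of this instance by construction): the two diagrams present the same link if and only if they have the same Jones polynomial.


same link: no
V(D1) = 1  [14 crossings, <D> = A^6, w = +2]
D2 (bracket -A^-22 + A^-18 - A^-14 + A^-10 - A^-6 + A^-2 + A^6; 14 crossings at w = +6): V = q^3 + q^5 - q^6 + q^7 - q^8 + q^9 - q^10
note: 2 classes among 2 diagrams; unequal V(q) rules out equality


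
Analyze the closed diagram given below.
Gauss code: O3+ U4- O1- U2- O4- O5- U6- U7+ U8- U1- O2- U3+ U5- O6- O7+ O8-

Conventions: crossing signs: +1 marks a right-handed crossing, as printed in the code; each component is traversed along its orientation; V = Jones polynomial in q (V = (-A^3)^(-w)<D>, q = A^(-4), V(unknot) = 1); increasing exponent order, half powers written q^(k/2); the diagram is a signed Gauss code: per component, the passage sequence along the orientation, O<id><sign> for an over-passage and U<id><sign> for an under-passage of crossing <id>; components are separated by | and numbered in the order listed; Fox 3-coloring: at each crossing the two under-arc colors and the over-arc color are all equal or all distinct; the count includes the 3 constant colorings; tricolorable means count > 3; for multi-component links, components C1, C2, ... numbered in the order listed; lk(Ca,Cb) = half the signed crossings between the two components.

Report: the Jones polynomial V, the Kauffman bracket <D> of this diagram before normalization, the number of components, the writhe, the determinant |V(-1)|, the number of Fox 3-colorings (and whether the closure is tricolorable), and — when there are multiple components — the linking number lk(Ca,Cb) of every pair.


V(q) = -q^-6 + q^-5 - q^-4 + 2q^-3 - q^-2 + q^-1
bracket: A^-8 - A^-4 + 2 - A^4 + A^8 - A^12, w = -4
1 component, writhe -4, over 8 crossings
det 7, colorings 3 of 3^8 — not tricolorable
observation: |V(-1)| = 7: so not tricolorable, since 3 does not divide 7


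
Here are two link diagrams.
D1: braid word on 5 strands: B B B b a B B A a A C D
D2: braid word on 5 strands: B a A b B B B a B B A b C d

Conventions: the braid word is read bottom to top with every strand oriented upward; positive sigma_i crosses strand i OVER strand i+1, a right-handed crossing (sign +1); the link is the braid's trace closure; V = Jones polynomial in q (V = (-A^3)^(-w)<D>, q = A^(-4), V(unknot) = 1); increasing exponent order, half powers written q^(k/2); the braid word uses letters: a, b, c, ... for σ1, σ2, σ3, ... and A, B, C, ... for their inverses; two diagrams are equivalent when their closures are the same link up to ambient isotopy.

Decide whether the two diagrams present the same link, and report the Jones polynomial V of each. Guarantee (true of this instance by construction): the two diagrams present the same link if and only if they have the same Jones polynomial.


same link: yes
V(D1) = q^-5 + 2q^-3 + q^-1  [12 crossings, <D> = A^-14 + 2A^-6 + A^2, w = -6]
D2 (bracket A^-8 + 2 + A^8; 14 crossings at w = -4): V = q^-5 + 2q^-3 + q^-1
note: D2 (14 crossings) and D1 (12) are Markov-related braid presentations


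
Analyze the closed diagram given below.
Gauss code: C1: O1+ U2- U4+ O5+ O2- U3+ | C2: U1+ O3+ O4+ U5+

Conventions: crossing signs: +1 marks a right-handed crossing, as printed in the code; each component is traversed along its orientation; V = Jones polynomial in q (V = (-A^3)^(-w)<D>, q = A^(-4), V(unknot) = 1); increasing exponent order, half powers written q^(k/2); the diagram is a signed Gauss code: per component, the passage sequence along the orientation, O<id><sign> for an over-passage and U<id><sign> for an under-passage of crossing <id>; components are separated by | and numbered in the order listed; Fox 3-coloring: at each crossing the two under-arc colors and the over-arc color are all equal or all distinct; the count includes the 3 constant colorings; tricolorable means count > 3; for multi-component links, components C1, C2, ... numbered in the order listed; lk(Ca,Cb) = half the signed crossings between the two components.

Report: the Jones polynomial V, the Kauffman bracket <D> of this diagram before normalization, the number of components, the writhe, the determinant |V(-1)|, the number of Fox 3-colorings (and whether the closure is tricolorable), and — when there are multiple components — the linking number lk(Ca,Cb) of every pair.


V(q) = -q^(1/2) + q^(3/2) - q^(5/2) - q^(9/2)
bracket: A^-9 + A^-1 - A^3 + A^7, w = +3
2 components, writhe +3, over 5 crossings
lk(C1,C2) = +2
det 4, colorings 3 of 3^5 — not tricolorable
observation: det 4 = |V(-1)|; not divisible by 3, so not tricolorable


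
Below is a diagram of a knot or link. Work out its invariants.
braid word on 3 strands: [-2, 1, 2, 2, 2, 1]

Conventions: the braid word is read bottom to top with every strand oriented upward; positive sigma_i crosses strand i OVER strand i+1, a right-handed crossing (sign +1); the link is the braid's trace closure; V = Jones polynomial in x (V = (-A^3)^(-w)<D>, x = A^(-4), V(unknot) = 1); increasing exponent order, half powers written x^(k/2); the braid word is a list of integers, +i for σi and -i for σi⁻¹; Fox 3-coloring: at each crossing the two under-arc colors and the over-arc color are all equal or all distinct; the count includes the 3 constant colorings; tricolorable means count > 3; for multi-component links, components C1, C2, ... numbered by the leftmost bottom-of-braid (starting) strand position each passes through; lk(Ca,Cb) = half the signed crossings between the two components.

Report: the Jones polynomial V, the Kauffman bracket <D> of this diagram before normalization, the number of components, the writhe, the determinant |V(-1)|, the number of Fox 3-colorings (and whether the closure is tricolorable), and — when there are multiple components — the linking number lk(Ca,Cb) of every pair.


V = x - x^2 + 2x^3 - x^4 + x^5 - x^6
<D> = -A^-12 + A^-8 - A^-4 + 2 - A^4 + A^8 (w = +4)
1 component over 6 crossings, w = +4
3 Fox colorings among 3^6, |V(-1)| = 7: not tricolorable
why: w = +4 shifts under R1 moves; the (-A^3)^(-4) factor cancels that in V


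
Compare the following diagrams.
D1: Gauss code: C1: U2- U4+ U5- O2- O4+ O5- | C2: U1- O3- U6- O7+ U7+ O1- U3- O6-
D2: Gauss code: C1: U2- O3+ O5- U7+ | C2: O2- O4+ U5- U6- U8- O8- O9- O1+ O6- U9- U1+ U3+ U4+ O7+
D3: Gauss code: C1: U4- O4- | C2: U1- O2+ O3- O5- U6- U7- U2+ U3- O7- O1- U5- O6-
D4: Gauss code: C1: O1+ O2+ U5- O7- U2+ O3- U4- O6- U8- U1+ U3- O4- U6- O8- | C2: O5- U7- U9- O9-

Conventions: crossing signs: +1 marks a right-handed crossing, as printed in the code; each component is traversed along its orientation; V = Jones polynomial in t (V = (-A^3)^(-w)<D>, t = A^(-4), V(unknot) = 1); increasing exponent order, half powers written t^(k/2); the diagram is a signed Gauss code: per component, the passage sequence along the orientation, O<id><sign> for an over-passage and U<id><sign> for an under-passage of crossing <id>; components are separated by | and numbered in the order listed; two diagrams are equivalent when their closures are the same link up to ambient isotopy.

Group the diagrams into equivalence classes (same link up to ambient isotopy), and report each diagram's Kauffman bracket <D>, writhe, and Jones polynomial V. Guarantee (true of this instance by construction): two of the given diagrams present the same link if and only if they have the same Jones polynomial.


equivalence classes: {D1, D3} | {D2} | {D4}
D1 (bracket A^-7 + A^-3 + A - A^9; 7 crossings at w = -3): V = t^(-9/2) - t^(-5/2) - t^(-3/2) - t^(-1/2)
V(D2) = -t^(-1/2) - t^(1/2)  (w -1, c 9, <D> = A^-5 + A^-1)
V(D3) = t^(-9/2) - t^(-5/2) - t^(-3/2) - t^(-1/2)  [7 crossings, <D> = A^-13 + A^-9 + A^-5 - A^3, w = -5]
V(D4) = t^(-13/2) - t^(-11/2) + t^(-9/2) - 2t^(-7/2) - t^(-3/2)  (w -5, c 9, <D> = A^-9 + 2A^-1 - A^3 + A^7 - A^11)
key observation: V(t) takes 3 values over 4 diagrams, fixing the grouping


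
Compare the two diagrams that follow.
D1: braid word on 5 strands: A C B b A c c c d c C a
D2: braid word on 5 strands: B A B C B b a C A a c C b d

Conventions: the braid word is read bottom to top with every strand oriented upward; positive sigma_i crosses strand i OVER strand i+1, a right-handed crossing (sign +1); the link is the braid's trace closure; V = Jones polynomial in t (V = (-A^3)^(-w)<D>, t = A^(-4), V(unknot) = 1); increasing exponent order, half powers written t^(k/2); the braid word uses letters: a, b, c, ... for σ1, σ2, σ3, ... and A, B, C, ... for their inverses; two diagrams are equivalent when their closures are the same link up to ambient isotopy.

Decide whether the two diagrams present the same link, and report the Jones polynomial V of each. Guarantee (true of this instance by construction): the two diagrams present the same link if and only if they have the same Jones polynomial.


equivalent: no
V(D1) = 1 + t + t^2 + t^3  (w +2, c 12, <D> = A^-6 + A^-2 + A^2 + A^6)
D2 (bracket A^-6 + A^-2 + A^2 + A^6; 14 crossings at w = -2): V = t^-3 + t^-2 + t^-1 + 1
why: comparing 2 Jones polynomials yields 2 groups


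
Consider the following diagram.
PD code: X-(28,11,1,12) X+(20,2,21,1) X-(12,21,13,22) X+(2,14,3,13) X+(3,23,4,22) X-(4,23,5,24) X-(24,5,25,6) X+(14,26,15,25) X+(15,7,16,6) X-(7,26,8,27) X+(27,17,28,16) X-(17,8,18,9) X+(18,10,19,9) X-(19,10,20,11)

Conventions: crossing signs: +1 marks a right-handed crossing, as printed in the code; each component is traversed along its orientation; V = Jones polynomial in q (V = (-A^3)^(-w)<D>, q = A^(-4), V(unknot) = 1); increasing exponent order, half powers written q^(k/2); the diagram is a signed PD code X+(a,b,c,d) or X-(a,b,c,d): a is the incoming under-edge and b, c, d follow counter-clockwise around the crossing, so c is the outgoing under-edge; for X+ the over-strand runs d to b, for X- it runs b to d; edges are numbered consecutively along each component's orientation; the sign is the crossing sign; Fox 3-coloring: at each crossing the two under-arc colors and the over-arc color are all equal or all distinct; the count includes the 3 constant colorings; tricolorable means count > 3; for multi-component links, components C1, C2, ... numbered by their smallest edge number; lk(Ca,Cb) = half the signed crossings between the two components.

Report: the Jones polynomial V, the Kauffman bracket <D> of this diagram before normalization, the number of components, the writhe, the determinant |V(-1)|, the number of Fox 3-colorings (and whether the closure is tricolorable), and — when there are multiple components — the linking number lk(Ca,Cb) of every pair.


V(q) = q^-4 - 2q^-3 + 3q^-2 - 4q^-1 + 5 - 4q + 3q^2 - 2q^3 + q^4
bracket: A^-16 - 2A^-12 + 3A^-8 - 4A^-4 + 5 - 4A^4 + 3A^8 - 2A^12 + A^16, w = 0
1 component, writhe 0, over 14 crossings
det 25, colorings 3 of 3^14 — not tricolorable
observation: V spans 8 powers of q: at least 8 crossings in any diagram


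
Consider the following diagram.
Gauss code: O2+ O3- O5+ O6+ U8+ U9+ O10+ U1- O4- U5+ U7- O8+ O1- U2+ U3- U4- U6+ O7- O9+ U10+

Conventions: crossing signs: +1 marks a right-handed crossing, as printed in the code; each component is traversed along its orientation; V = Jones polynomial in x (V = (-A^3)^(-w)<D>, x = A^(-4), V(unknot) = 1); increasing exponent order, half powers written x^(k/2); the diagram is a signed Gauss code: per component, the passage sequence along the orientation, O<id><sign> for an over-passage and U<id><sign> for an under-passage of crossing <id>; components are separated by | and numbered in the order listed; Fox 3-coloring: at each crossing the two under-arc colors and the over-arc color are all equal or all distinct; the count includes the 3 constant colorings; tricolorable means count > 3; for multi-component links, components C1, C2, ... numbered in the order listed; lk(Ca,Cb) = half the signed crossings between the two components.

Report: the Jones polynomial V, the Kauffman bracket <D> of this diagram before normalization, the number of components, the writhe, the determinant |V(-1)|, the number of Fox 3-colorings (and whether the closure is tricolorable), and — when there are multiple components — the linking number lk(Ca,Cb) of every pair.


Jones polynomial: V(x) = -x^-1 + 2 - x + 2x^2 - x^3 + x^4 - x^5
<D> = -A^-14 + A^-10 - A^-6 + 2A^-2 - A^2 + 2A^6 - A^10; writhe +2
components 1, writhe +2 (10 crossings)
3-colorings: 9 of 3^10, det 9 — tricolorable
note: V spans 6 powers of x: at least 6 crossings in any diagram


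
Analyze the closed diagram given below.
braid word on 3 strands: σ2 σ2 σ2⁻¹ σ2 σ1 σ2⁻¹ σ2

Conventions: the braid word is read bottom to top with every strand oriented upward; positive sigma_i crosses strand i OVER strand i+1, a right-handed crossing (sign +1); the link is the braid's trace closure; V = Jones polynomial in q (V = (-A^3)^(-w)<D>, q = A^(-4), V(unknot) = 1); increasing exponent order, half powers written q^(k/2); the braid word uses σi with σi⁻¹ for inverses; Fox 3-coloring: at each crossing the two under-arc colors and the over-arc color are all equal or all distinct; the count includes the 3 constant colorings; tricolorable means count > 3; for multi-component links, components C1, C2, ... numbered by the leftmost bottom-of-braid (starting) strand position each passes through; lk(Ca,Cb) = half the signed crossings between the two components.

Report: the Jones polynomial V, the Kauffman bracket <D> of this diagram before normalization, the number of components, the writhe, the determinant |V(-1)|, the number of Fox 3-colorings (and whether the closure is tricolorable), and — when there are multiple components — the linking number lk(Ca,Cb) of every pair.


Jones polynomial: V(q) = -q^(1/2) - q^(5/2)
<D> = A^-1 + A^7; writhe +3
components 2, writhe +3 (7 crossings)
linking number lk(C1,C2) = +1
3-colorings: 3 of 3^7, det 2 — not tricolorable
note: the span of V is 2, within the link bound 7 + 2 - 1


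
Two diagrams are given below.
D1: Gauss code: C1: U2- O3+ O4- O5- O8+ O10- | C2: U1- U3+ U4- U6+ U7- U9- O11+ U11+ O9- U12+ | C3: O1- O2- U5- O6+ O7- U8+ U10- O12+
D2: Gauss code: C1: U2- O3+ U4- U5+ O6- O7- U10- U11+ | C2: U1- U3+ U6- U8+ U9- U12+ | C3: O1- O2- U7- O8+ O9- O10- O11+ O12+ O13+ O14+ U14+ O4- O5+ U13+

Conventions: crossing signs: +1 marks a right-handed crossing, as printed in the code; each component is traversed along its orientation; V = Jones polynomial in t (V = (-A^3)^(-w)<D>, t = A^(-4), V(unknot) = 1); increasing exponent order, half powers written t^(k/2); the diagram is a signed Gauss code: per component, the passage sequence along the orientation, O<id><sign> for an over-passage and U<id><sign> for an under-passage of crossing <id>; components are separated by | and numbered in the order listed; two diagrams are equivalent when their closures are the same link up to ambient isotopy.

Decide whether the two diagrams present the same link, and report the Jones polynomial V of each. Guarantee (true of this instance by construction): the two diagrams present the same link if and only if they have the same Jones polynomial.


equivalent: yes
V(D1) = t^-3 + t^-2 + t^-1 + 1  (w -2, c 12, <D> = A^-6 + A^-2 + A^2 + A^6)
D2 (bracket 1 + A^4 + A^8 + A^12; 14 crossings at w = 0): V = t^-3 + t^-2 + t^-1 + 1
why: from 12 to 14 crossings by R-moves: one link, two diagrams


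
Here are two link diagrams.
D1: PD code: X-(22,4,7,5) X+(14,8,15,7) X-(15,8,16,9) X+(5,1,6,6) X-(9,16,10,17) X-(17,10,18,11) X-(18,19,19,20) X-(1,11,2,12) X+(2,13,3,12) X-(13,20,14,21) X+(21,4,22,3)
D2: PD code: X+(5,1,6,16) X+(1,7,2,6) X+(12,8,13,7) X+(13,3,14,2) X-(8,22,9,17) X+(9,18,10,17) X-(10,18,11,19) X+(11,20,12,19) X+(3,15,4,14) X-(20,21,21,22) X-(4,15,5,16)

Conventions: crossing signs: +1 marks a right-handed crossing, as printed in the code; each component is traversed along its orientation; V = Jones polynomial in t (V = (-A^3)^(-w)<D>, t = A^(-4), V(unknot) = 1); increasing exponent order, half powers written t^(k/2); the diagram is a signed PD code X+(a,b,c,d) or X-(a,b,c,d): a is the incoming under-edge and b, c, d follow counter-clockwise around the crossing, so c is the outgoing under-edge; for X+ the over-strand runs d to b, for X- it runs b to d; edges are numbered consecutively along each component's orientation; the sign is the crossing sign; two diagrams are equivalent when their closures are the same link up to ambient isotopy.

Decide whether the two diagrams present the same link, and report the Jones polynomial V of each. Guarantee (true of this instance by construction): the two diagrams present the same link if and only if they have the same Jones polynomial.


same link: no
V(D1) = t^(-9/2) - t^(-5/2) - t^(-3/2) - t^(-1/2)  [11 crossings, <D> = A^-7 + A^-3 + A - A^9, w = -3]
V(D2) = -t^(1/2) - t^(3/2) - t^(5/2) + t^(9/2)  (w +3, c 11, <D> = -A^-9 + A^-1 + A^3 + A^7)
note: 2 values of V(t) split the 2 diagrams


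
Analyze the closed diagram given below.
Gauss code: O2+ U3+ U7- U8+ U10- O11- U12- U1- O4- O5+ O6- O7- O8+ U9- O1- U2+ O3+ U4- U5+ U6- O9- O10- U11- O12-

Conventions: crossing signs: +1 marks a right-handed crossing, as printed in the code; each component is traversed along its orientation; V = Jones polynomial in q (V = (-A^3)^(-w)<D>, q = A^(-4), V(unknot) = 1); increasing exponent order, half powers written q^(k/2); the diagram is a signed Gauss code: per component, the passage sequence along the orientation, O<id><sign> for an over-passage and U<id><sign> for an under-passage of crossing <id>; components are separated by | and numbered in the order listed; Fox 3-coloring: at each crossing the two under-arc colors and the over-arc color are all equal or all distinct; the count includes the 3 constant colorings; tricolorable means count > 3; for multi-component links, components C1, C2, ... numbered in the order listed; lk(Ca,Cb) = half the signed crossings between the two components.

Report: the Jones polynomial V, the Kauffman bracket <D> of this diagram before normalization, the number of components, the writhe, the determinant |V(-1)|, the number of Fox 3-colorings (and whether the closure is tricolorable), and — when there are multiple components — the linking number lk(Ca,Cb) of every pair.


Jones polynomial: V(q) = q^-7 - 2q^-6 + 2q^-5 - 3q^-4 + 3q^-3 - 2q^-2 + 2q^-1
<D> = 2A^-8 - 2A^-4 + 3 - 3A^4 + 2A^8 - 2A^12 + A^16; writhe -4
components 1, writhe -4 (12 crossings)
3-colorings: 9 of 3^12, det 15 — tricolorable
note: w = -4 (over 12 crossings) is diagram-only; (-A^3)^(4) removes it from V


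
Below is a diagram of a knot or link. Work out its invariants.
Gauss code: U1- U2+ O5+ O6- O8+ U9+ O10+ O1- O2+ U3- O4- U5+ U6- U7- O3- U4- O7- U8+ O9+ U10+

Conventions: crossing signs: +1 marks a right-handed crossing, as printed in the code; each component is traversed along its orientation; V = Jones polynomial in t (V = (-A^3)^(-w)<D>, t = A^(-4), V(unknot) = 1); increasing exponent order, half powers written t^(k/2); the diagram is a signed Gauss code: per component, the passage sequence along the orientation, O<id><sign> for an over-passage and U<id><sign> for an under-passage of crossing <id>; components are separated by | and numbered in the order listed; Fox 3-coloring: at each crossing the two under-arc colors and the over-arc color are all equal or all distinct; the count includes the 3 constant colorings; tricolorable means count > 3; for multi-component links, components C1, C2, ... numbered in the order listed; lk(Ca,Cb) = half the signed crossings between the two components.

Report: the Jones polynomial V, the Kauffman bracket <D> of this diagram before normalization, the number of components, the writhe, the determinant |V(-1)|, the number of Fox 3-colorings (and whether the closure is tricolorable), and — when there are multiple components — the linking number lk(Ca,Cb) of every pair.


V = -t^-3 + t^-2 - t^-1 + 3 - t + t^2 - t^3
<D> = -A^-12 + A^-8 - A^-4 + 3 - A^4 + A^8 - A^12 (w = 0)
1 component over 10 crossings, w = 0
27 Fox colorings among 3^10, |V(-1)| = 9: tricolorable
why: V spans 6 powers of t: at least 6 crossings in any diagram


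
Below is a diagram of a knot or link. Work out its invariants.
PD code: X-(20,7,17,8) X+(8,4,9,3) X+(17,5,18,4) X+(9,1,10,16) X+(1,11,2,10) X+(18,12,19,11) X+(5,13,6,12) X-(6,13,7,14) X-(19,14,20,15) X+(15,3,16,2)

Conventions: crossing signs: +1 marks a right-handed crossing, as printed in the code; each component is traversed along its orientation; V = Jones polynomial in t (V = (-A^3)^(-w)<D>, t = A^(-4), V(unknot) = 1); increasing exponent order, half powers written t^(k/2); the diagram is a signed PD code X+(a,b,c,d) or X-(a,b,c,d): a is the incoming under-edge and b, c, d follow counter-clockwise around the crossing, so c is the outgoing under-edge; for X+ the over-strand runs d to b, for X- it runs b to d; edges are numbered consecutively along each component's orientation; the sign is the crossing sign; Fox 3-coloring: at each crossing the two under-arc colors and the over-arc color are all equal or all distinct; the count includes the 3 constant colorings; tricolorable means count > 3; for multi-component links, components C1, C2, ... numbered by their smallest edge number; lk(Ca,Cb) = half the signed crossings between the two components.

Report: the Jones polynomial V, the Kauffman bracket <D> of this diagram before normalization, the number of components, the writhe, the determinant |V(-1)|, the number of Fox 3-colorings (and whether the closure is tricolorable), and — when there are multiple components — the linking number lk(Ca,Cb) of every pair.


Jones polynomial: V(t) = -t^(1/2) - t^(3/2) - t^(5/2) + t^(9/2)
<D> = A^-6 - A^2 - A^6 - A^10; writhe +4
components 2, writhe +4 (10 crossings)
linking number lk(C1,C2) = 0
3-colorings: 27 of 3^10, det 0 — tricolorable
note: |V(-1)| = 0: so tricolorable, since 3 divides 0


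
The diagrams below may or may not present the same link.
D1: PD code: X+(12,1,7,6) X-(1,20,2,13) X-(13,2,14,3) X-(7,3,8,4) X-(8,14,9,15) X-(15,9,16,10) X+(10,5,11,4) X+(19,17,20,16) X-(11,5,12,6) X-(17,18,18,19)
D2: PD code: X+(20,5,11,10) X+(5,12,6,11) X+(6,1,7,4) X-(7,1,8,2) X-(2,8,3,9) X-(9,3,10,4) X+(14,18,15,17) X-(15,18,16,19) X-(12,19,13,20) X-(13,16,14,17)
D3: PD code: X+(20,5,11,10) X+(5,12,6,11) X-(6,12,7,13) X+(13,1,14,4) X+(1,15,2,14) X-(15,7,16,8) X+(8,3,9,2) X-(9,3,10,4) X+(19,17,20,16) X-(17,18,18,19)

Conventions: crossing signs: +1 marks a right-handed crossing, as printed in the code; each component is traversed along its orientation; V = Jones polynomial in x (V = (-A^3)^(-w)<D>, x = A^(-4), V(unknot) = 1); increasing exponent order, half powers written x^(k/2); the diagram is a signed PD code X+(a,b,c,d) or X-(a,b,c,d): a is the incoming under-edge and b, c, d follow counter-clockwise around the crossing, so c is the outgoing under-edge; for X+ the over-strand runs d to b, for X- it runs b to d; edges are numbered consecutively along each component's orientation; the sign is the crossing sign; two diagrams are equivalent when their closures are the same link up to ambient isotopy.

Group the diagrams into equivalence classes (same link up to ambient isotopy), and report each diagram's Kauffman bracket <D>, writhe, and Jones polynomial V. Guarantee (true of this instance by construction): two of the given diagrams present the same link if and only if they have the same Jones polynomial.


equivalence classes: {D1} | {D2} | {D3}
D1 (bracket A^-8 + 2 + A^8; 10 crossings at w = -4): V = x^-5 + 2x^-3 + x^-1
V(D2) = x^-2 + 2 + x^2  [10 crossings, <D> = A^-14 + 2A^-6 + A^2, w = -2]
V(D3) = 1 + x + x^2 + x^3  [10 crossings, <D> = A^-6 + A^-2 + A^2 + A^6, w = +2]
key observation: comparing 3 Jones polynomials yields 3 groups


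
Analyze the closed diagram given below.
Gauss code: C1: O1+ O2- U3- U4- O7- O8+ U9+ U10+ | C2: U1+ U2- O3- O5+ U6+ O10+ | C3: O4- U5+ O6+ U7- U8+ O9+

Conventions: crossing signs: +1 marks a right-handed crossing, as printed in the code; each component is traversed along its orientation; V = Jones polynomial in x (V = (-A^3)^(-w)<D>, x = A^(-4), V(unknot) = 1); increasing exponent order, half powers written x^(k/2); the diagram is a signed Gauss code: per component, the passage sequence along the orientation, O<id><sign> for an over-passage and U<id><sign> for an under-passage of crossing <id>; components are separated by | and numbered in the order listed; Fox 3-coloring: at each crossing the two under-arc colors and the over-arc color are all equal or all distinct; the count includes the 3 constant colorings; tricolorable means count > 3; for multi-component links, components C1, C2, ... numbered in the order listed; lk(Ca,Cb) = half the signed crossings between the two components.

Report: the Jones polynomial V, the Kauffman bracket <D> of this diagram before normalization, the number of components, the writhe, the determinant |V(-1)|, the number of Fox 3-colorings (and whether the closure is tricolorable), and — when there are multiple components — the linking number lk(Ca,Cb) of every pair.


Jones polynomial: V(x) = 1 + x + x^2 + x^3
<D> = A^-6 + A^-2 + A^2 + A^6; writhe +2
components 3, writhe +2 (10 crossings)
linking number lk(C1,C2) = 0
lk(C1,C3): 0
lk(C2,C3) = +1
3-colorings: 9 of 3^10, det 0 — tricolorable
note: w = +2 shifts under R1 moves; the (-A^3)^(-2) factor cancels that in V


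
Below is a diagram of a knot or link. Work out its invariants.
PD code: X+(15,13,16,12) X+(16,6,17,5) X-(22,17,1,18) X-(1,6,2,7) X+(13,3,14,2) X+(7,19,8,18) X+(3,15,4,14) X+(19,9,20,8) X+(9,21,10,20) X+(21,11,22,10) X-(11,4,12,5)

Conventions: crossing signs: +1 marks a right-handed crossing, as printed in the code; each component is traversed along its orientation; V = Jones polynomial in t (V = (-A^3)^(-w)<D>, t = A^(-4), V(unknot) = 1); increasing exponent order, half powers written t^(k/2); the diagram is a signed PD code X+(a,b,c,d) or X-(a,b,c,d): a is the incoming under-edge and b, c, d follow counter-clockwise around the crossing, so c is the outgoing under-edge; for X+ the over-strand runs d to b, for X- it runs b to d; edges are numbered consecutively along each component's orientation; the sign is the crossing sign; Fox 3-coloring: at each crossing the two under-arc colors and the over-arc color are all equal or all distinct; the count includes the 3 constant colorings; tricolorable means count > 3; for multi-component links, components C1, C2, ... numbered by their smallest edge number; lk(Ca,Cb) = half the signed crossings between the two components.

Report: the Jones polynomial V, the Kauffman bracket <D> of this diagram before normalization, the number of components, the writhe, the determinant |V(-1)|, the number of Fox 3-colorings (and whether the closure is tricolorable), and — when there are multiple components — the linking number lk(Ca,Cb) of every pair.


Jones polynomial: V(t) = t^2 - t^3 + 3t^4 - 3t^5 + 3t^6 - 3t^7 + 2t^8 - t^9
<D> = A^-21 - 2A^-17 + 3A^-13 - 3A^-9 + 3A^-5 - 3A^-1 + A^3 - A^7; writhe +5
components 1, writhe +5 (11 crossings)
3-colorings: 3 of 3^11, det 17 — not tricolorable
note: |V(-1)| = 17: so not tricolorable, since 3 does not divide 17


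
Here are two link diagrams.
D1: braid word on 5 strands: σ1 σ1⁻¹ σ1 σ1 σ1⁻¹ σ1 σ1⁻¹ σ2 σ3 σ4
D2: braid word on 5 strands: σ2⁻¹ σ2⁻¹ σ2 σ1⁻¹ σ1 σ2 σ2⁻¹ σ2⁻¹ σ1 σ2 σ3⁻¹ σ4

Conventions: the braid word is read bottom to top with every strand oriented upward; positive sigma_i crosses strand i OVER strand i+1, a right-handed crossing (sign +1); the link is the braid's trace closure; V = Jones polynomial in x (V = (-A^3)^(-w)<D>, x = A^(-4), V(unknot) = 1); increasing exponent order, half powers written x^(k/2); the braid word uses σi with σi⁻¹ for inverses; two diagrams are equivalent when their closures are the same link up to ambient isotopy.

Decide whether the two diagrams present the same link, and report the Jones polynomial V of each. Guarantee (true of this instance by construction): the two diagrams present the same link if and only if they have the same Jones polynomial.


same link: yes
V(D1) = 1  [10 crossings, <D> = A^12, w = +4]
V(D2) = 1  (w 0, c 12, <D> = 1)
note: from 10 to 12 crossings by R-moves: one link, two diagrams


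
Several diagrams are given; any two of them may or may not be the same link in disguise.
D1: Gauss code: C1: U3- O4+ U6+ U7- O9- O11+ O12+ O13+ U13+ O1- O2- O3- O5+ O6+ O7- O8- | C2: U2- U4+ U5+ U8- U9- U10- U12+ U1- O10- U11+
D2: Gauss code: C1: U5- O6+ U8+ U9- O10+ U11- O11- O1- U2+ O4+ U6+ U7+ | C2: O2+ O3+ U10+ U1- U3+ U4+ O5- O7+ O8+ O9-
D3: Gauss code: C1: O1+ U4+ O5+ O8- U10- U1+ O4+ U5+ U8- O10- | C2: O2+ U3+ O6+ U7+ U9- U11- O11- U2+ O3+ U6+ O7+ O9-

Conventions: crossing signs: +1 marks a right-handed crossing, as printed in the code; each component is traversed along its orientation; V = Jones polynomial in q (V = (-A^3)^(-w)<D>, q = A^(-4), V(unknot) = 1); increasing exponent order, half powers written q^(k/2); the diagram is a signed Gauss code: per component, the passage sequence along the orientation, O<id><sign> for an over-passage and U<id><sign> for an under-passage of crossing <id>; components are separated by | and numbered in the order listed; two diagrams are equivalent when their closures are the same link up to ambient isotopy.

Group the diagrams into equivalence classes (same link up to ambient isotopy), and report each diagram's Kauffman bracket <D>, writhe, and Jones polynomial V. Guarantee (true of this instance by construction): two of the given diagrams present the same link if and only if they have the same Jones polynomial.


equivalence classes: {D1} | {D2} | {D3}
D1 (bracket A^-5 + A^-1; 13 crossings at w = -1): V = -q^(-1/2) - q^(1/2)
V(D2) = -q^(1/2) - q^(5/2)  [11 crossings, <D> = A^-1 + A^7, w = +3]
D3 (bracket -A^-9 + A^-1 + A^3 + A^7; 11 crossings at w = +3): V = -q^(1/2) - q^(3/2) - q^(5/2) + q^(9/2)
key observation: comparing 3 Jones polynomials yields 3 groups


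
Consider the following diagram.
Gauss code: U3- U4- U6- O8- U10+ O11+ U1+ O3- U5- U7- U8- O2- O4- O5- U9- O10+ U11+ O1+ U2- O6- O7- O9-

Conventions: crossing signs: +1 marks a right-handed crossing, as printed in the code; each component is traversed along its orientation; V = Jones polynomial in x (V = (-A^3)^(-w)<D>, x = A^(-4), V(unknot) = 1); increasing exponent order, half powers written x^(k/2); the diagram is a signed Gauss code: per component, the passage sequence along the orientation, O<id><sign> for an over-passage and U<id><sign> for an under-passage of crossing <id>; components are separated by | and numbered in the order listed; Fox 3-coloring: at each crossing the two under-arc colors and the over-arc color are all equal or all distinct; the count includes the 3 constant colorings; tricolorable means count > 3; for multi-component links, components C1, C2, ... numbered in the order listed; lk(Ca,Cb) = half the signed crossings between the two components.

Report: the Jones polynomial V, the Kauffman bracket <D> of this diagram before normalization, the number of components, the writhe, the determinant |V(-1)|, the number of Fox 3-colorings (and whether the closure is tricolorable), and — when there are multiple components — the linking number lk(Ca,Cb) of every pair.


Jones polynomial: V(x) = x^-7 - 2x^-6 + 2x^-5 - 3x^-4 + 3x^-3 - 2x^-2 + 2x^-1
<D> = -2A^-11 + 2A^-7 - 3A^-3 + 3A - 2A^5 + 2A^9 - A^13; writhe -5
components 1, writhe -5 (11 crossings)
3-colorings: 9 of 3^11, det 15 — tricolorable
note: w = -5 shifts under R1 moves; the (-A^3)^(5) factor cancels that in V
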